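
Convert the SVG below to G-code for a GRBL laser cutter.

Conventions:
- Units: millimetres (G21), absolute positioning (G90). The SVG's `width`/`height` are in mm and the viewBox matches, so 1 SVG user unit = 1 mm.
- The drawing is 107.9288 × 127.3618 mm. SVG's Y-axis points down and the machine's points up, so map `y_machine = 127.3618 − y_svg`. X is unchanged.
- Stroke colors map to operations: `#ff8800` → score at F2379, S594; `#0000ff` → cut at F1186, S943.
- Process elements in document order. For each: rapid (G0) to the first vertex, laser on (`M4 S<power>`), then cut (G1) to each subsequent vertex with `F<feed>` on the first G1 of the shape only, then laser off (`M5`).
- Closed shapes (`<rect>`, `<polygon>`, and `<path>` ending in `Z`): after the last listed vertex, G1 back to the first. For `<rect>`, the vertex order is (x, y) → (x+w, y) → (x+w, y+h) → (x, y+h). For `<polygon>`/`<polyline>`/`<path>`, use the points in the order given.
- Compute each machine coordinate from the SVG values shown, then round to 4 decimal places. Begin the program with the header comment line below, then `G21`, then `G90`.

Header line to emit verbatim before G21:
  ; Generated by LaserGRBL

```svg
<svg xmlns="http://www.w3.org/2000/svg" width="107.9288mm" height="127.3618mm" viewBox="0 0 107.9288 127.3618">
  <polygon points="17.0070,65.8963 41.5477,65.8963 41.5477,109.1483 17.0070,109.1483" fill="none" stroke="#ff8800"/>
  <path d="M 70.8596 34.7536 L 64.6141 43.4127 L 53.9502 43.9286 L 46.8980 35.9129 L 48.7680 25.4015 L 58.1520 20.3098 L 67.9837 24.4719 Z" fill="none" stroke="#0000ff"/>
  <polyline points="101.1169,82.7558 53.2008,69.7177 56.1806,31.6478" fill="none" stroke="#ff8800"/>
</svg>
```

; Generated by LaserGRBL
G21
G90
G0 X17.0070 Y61.4655
M4 S594
G1 X41.5477 Y61.4655 F2379
G1 X41.5477 Y18.2135
G1 X17.0070 Y18.2135
G1 X17.0070 Y61.4655
M5
G0 X70.8596 Y92.6082
M4 S943
G1 X64.6141 Y83.9491 F1186
G1 X53.9502 Y83.4332
G1 X46.8980 Y91.4489
G1 X48.7680 Y101.9603
G1 X58.1520 Y107.0520
G1 X67.9837 Y102.8899
G1 X70.8596 Y92.6082
M5
G0 X101.1169 Y44.6060
M4 S594
G1 X53.2008 Y57.6441 F2379
G1 X56.1806 Y95.7140
M5

viewBox `0 0 107.9288 127.3618` with mm width/height → 1 unit = 1 mm. Flip: y_m = 127.3618 − y_svg.

**Shape 1** — `<polygon>` rectangle, stroke `#ff8800` → score (S594, F2379). Machine vertices: (17.0070,61.4655) → (41.5477,61.4655) → (41.5477,18.2135) → (17.0070,18.2135) → (17.0070,61.4655). Closed: final G1 returns to the first vertex.

**Shape 2** — `<path>` regular polygon, stroke `#0000ff` → cut (S943, F1186). Machine vertices: (70.8596,92.6082) → (64.6141,83.9491) → (53.9502,83.4332) → (46.8980,91.4489) → (48.7680,101.9603) → (58.1520,107.0520) → (67.9837,102.8899) → (70.8596,92.6082). Closed: final G1 returns to the first vertex.

**Shape 3** — `<polyline>` open polyline, stroke `#ff8800` → score (S594, F2379). Machine vertices: (101.1169,44.6060) → (53.2008,57.6441) → (56.1806,95.7140). Open path.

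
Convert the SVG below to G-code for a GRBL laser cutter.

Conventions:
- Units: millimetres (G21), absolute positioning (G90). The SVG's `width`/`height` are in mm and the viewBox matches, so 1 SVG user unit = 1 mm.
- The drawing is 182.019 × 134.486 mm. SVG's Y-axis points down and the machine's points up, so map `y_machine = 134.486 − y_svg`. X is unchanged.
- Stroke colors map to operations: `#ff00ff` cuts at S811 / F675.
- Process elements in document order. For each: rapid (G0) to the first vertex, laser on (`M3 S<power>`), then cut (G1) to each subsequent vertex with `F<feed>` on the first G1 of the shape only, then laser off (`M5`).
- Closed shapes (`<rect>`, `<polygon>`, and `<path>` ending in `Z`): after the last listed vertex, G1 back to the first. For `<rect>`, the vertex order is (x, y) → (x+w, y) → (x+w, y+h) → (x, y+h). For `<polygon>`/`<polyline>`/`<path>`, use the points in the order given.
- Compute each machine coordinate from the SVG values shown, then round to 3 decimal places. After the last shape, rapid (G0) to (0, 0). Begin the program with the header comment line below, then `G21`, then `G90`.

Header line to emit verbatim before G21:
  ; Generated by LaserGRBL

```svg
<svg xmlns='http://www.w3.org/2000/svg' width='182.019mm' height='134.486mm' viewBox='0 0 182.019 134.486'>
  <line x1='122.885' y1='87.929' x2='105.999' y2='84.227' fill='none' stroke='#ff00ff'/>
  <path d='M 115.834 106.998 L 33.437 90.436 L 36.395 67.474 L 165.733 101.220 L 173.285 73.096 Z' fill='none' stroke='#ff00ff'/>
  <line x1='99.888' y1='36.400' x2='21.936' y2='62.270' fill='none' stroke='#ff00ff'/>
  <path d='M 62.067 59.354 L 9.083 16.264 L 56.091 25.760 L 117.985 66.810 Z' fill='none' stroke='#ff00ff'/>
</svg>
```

1 u = 1 mm; y_m = 134.486 − y.

[1] `<line>` line segment, #ff00ff→cut S811 F675: (122.885,46.557) → (105.999,50.259)

[2] `<path>` closed polygon, #ff00ff→cut S811 F675: (115.834,27.488) → (33.437,44.050) → (36.395,67.012) → (165.733,33.266) → (173.285,61.390) → (115.834,27.488) (closed)

[3] `<line>` line segment, #ff00ff→cut S811 F675: (99.888,98.086) → (21.936,72.216)

[4] `<path>` closed polygon, #ff00ff→cut S811 F675: (62.067,75.132) → (9.083,118.222) → (56.091,108.726) → (117.985,67.676) → (62.067,75.132) (closed)

; Generated by LaserGRBL
G21
G90
G0 X122.885 Y46.557
M3 S811
G1 X105.999 Y50.259 F675
M5
G0 X115.834 Y27.488
M3 S811
G1 X33.437 Y44.050 F675
G1 X36.395 Y67.012
G1 X165.733 Y33.266
G1 X173.285 Y61.390
G1 X115.834 Y27.488
M5
G0 X99.888 Y98.086
M3 S811
G1 X21.936 Y72.216 F675
M5
G0 X62.067 Y75.132
M3 S811
G1 X9.083 Y118.222 F675
G1 X56.091 Y108.726
G1 X117.985 Y67.676
G1 X62.067 Y75.132
M5
G0 X0.000 Y0.000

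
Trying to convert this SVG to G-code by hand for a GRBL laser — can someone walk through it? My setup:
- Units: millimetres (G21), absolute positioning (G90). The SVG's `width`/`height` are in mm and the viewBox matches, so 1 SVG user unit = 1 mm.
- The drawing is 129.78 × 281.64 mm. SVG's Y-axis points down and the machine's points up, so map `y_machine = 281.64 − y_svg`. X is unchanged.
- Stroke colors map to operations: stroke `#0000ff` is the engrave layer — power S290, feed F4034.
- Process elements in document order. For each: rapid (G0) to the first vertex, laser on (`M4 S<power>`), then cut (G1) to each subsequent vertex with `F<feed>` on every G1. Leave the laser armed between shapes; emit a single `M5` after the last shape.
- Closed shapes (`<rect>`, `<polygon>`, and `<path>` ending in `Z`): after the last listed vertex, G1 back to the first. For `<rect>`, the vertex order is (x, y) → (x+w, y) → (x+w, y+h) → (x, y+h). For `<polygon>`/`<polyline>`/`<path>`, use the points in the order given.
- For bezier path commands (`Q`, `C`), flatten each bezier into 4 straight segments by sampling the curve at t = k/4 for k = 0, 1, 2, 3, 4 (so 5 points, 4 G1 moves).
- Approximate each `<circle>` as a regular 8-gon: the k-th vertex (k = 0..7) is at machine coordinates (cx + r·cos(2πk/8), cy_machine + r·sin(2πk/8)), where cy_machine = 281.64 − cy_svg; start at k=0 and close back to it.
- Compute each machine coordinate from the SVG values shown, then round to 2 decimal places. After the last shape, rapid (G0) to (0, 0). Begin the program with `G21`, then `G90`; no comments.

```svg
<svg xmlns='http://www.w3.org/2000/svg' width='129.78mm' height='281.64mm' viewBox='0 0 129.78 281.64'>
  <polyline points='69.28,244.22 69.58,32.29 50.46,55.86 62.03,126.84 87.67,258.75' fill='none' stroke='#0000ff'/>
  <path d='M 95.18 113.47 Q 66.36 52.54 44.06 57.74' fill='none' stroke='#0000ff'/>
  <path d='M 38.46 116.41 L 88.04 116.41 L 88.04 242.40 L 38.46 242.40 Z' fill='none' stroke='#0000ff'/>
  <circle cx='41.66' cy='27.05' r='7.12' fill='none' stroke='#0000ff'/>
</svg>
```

Since the viewBox matches the mm dimensions, user units are millimetres directly. The only transform is the Y-flip y_m = 281.64 − y_svg.

Shape 1 is a open polyline drawn with `<polyline>`. Its stroke #0000ff means engrave at S290, F4034. After flipping Y the toolpath is (69.28,37.42) → (69.58,249.35) → (50.46,225.78) → (62.03,154.80) → (87.67,22.89).

Shape 2 is a quadratic bezier drawn with `<path>`. Its stroke #0000ff means engrave at S290, F4034. After flipping Y the toolpath is (95.18,168.17) → (81.18,194.50) → (67.99,212.57) → (55.62,222.37) → (44.06,223.90).

Shape 3 is a rectangle drawn with `<path>`. Its stroke #0000ff means engrave at S290, F4034. After flipping Y the toolpath is (38.46,165.23) → (88.04,165.23) → (88.04,39.24) → (38.46,39.24) → (38.46,165.23), returning to the start.

Shape 4 is a circle drawn with `<circle>`. Its stroke #0000ff means engrave at S290, F4034. After flipping Y the toolpath is (48.78,254.59) → (46.69,259.62) → (41.66,261.71) → (36.63,259.62) → (34.54,254.59) → (36.63,249.56) → (41.66,247.47) → (46.69,249.56) → (48.78,254.59), returning to the start.

G21
G90
G0 X69.28 Y37.42
M4 S290
G1 X69.58 Y249.35 F4034
G1 X50.46 Y225.78 F4034
G1 X62.03 Y154.80 F4034
G1 X87.67 Y22.89 F4034
G0 X95.18 Y168.17
M4 S290
G1 X81.18 Y194.50 F4034
G1 X67.99 Y212.57 F4034
G1 X55.62 Y222.37 F4034
G1 X44.06 Y223.90 F4034
G0 X38.46 Y165.23
M4 S290
G1 X88.04 Y165.23 F4034
G1 X88.04 Y39.24 F4034
G1 X38.46 Y39.24 F4034
G1 X38.46 Y165.23 F4034
G0 X48.78 Y254.59
M4 S290
G1 X46.69 Y259.62 F4034
G1 X41.66 Y261.71 F4034
G1 X36.63 Y259.62 F4034
G1 X34.54 Y254.59 F4034
G1 X36.63 Y249.56 F4034
G1 X41.66 Y247.47 F4034
G1 X46.69 Y249.56 F4034
G1 X48.78 Y254.59 F4034
M5
G0 X0.00 Y0.00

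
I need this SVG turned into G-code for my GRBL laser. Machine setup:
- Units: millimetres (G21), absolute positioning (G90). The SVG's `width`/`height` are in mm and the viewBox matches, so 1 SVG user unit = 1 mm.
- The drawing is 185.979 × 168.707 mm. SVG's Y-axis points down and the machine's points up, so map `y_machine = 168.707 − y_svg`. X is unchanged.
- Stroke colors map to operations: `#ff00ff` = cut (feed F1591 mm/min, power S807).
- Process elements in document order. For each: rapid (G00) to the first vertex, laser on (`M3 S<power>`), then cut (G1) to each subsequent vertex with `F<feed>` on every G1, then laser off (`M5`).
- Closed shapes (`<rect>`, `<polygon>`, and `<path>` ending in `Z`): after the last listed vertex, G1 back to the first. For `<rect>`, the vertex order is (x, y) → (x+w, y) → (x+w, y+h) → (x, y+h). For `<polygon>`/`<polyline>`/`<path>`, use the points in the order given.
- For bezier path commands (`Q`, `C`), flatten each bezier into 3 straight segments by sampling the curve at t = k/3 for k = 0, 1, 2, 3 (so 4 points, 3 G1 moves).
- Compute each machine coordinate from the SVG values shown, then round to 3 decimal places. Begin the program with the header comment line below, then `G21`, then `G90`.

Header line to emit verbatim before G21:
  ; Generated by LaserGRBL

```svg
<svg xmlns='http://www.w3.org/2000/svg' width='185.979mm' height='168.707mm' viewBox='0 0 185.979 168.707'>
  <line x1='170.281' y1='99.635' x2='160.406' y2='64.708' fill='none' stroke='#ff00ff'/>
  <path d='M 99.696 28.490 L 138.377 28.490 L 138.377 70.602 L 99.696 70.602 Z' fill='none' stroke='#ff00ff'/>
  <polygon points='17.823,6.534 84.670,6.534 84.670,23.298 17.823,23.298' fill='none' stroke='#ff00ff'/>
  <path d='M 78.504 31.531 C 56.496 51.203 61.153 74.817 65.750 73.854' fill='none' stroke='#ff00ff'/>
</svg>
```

; Generated by LaserGRBL
G21
G90
G00 X170.281 Y69.072
M3 S807
G1 X160.406 Y103.999 F1591
M5
G00 X99.696 Y140.217
M3 S807
G1 X138.377 Y140.217 F1591
G1 X138.377 Y98.105 F1591
G1 X99.696 Y98.105 F1591
G1 X99.696 Y140.217 F1591
M5
G00 X17.823 Y162.173
M3 S807
G1 X84.670 Y162.173 F1591
G1 X84.670 Y145.409 F1591
G1 X17.823 Y145.409 F1591
G1 X17.823 Y162.173 F1591
M5
G00 X78.504 Y137.176
M3 S807
G1 X64.395 Y117.246 F1591
G1 X62.123 Y101.026 F1591
G1 X65.750 Y94.853 F1591
M5

viewBox `0 0 185.979 168.707` with mm width/height → 1 unit = 1 mm. Flip: y_m = 168.707 − y_svg.

**Shape 1** — `<line>` line segment, stroke `#ff00ff` → cut (S807, F1591). Machine vertices: (170.281,69.072) → (160.406,103.999). Open path.

**Shape 2** — `<path>` rectangle, stroke `#ff00ff` → cut (S807, F1591). Machine vertices: (99.696,140.217) → (138.377,140.217) → (138.377,98.105) → (99.696,98.105) → (99.696,140.217). Closed: final G1 returns to the first vertex.

**Shape 3** — `<polygon>` rectangle, stroke `#ff00ff` → cut (S807, F1591). Machine vertices: (17.823,162.173) → (84.670,162.173) → (84.670,145.409) → (17.823,145.409) → (17.823,162.173). Closed: final G1 returns to the first vertex.

**Shape 4** — `<path>` cubic bezier, stroke `#ff00ff` → cut (S807, F1591). Control points (SVG): P0=(78.504,31.531), P1=(56.496,51.203), P2=(61.153,74.817), P3=(65.750,73.854); sampled at t=k/3. Machine vertices: (78.504,137.176) → (64.395,117.246) → (62.123,101.026) → (65.750,94.853). Open path.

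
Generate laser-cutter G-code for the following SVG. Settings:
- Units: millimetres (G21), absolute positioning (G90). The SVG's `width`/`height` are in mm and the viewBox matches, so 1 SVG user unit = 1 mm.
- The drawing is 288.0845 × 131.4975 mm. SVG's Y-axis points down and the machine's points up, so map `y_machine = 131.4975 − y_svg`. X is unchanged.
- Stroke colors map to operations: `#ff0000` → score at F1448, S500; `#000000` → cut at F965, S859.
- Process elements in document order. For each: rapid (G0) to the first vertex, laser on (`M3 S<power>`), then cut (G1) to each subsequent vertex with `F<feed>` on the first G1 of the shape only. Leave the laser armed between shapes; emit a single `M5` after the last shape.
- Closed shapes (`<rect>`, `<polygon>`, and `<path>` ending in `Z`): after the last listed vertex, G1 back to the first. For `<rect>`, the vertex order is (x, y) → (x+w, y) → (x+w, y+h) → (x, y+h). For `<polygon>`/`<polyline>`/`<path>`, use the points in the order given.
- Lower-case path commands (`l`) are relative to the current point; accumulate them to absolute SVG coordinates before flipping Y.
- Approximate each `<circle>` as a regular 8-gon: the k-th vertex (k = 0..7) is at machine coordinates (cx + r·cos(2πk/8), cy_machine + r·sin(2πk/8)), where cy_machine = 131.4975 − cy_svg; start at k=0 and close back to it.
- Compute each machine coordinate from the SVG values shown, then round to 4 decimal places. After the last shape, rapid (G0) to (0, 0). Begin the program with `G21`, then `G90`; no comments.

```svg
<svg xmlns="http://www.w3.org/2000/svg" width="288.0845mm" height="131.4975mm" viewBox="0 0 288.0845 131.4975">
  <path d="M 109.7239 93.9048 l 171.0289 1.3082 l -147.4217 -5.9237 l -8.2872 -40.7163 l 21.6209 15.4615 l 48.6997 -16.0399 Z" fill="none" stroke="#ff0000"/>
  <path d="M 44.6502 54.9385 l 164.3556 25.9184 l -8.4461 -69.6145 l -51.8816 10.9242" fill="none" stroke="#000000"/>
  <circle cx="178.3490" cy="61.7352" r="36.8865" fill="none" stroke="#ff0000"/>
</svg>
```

viewBox `0 0 288.0845 131.4975` with mm width/height → 1 unit = 1 mm. Flip: y_m = 131.4975 − y_svg.

**Shape 1** — `<path>` closed polygon, stroke `#ff0000` → score (S500, F1448). Machine vertices: (109.7239,37.5927) → (280.7528,36.2845) → (133.3311,42.2082) → (125.0439,82.9245) → (146.6648,67.4630) → (195.3645,83.5029) → (109.7239,37.5927). Closed: final G1 returns to the first vertex.

**Shape 2** — `<path>` open polyline, stroke `#000000` → cut (S859, F965). Machine vertices: (44.6502,76.5590) → (209.0058,50.6406) → (200.5597,120.2551) → (148.6781,109.3309). Open path.

**Shape 3** — `<circle>` circle, stroke `#ff0000` → score (S500, F1448). Machine vertices: (215.2355,69.7623) → (204.4317,95.8450) → (178.3490,106.6488) → (152.2663,95.8450) → (141.4625,69.7623) → (152.2663,43.6796) → (178.3490,32.8758) → (204.4317,43.6796) → (215.2355,69.7623). Closed: final G1 returns to the first vertex.

G21
G90
G0 X109.7239 Y37.5927
M3 S500
G1 X280.7528 Y36.2845 F1448
G1 X133.3311 Y42.2082
G1 X125.0439 Y82.9245
G1 X146.6648 Y67.4630
G1 X195.3645 Y83.5029
G1 X109.7239 Y37.5927
G0 X44.6502 Y76.5590
M3 S859
G1 X209.0058 Y50.6406 F965
G1 X200.5597 Y120.2551
G1 X148.6781 Y109.3309
G0 X215.2355 Y69.7623
M3 S500
G1 X204.4317 Y95.8450 F1448
G1 X178.3490 Y106.6488
G1 X152.2663 Y95.8450
G1 X141.4625 Y69.7623
G1 X152.2663 Y43.6796
G1 X178.3490 Y32.8758
G1 X204.4317 Y43.6796
G1 X215.2355 Y69.7623
M5
G0 X0.0000 Y0.0000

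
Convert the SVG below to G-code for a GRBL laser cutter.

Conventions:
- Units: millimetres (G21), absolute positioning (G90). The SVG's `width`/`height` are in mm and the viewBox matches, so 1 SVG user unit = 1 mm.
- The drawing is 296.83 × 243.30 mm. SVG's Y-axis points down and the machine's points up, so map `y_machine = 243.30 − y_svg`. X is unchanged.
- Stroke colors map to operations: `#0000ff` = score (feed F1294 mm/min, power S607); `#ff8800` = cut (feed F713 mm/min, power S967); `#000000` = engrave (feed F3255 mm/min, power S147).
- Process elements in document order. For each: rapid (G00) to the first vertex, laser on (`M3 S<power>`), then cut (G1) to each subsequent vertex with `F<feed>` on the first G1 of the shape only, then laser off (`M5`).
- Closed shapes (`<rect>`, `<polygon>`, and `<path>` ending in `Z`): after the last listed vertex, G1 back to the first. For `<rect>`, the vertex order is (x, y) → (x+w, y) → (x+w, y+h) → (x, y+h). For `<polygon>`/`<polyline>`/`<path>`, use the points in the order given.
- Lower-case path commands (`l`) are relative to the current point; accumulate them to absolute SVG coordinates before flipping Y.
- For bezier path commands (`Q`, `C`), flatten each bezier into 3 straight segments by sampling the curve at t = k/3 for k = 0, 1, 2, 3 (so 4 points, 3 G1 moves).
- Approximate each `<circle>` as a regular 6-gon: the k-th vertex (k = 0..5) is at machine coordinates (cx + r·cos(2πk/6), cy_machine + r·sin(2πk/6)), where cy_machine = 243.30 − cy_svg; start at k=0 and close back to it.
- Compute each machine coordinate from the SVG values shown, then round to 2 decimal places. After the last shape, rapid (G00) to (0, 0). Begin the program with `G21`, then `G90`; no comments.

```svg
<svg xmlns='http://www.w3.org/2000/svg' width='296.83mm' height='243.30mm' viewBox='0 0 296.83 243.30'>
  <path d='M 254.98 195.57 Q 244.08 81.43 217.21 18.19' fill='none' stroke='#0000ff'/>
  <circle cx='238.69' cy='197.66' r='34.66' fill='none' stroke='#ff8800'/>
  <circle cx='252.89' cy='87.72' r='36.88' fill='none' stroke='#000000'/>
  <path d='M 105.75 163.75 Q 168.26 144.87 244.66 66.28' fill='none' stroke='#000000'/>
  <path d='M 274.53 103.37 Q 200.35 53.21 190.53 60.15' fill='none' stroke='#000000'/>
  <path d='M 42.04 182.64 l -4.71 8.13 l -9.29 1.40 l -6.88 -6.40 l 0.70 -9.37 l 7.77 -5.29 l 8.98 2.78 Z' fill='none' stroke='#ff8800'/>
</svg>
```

Since the viewBox matches the mm dimensions, user units are millimetres directly. The only transform is the Y-flip y_m = 243.30 − y_svg.

Shape 1 is a quadratic bezier drawn with `<path>`. Its stroke #0000ff means score at S607, F1294. After flipping Y the toolpath is (254.98,47.73) → (245.94,118.17) → (233.35,177.29) → (217.21,225.11).

Shape 2 is a circle drawn with `<circle>`. Its stroke #ff8800 means cut at S967, F713. After flipping Y the toolpath is (273.35,45.64) → (256.02,75.66) → (221.36,75.66) → (204.03,45.64) → (221.36,15.62) → (256.02,15.62) → (273.35,45.64), returning to the start.

Shape 3 is a circle drawn with `<circle>`. Its stroke #000000 means engrave at S147, F3255. After flipping Y the toolpath is (289.77,155.58) → (271.33,187.52) → (234.45,187.52) → (216.01,155.58) → (234.45,123.64) → (271.33,123.64) → (289.77,155.58), returning to the start.

Shape 4 is a quadratic bezier drawn with `<path>`. Its stroke #000000 means engrave at S147, F3255. After flipping Y the toolpath is (105.75,79.55) → (148.97,98.77) → (195.27,131.26) → (244.66,177.02).

Shape 5 is a quadratic bezier drawn with `<path>`. Its stroke #000000 means engrave at S147, F3255. After flipping Y the toolpath is (274.53,139.93) → (232.23,167.03) → (204.23,181.43) → (190.53,183.15).

Shape 6 is a regular polygon drawn with `<path>`. Its stroke #ff8800 means cut at S967, F713. After flipping Y the toolpath is (42.04,60.66) → (37.33,52.53) → (28.04,51.13) → (21.16,57.53) → (21.86,66.90) → (29.63,72.19) → (38.61,69.41) → (42.04,60.66), returning to the start.

G21
G90
G00 X254.98 Y47.73
M3 S607
G1 X245.94 Y118.17 F1294
G1 X233.35 Y177.29
G1 X217.21 Y225.11
M5
G00 X273.35 Y45.64
M3 S967
G1 X256.02 Y75.66 F713
G1 X221.36 Y75.66
G1 X204.03 Y45.64
G1 X221.36 Y15.62
G1 X256.02 Y15.62
G1 X273.35 Y45.64
M5
G00 X289.77 Y155.58
M3 S147
G1 X271.33 Y187.52 F3255
G1 X234.45 Y187.52
G1 X216.01 Y155.58
G1 X234.45 Y123.64
G1 X271.33 Y123.64
G1 X289.77 Y155.58
M5
G00 X105.75 Y79.55
M3 S147
G1 X148.97 Y98.77 F3255
G1 X195.27 Y131.26
G1 X244.66 Y177.02
M5
G00 X274.53 Y139.93
M3 S147
G1 X232.23 Y167.03 F3255
G1 X204.23 Y181.43
G1 X190.53 Y183.15
M5
G00 X42.04 Y60.66
M3 S967
G1 X37.33 Y52.53 F713
G1 X28.04 Y51.13
G1 X21.16 Y57.53
G1 X21.86 Y66.90
G1 X29.63 Y72.19
G1 X38.61 Y69.41
G1 X42.04 Y60.66
M5
G00 X0.00 Y0.00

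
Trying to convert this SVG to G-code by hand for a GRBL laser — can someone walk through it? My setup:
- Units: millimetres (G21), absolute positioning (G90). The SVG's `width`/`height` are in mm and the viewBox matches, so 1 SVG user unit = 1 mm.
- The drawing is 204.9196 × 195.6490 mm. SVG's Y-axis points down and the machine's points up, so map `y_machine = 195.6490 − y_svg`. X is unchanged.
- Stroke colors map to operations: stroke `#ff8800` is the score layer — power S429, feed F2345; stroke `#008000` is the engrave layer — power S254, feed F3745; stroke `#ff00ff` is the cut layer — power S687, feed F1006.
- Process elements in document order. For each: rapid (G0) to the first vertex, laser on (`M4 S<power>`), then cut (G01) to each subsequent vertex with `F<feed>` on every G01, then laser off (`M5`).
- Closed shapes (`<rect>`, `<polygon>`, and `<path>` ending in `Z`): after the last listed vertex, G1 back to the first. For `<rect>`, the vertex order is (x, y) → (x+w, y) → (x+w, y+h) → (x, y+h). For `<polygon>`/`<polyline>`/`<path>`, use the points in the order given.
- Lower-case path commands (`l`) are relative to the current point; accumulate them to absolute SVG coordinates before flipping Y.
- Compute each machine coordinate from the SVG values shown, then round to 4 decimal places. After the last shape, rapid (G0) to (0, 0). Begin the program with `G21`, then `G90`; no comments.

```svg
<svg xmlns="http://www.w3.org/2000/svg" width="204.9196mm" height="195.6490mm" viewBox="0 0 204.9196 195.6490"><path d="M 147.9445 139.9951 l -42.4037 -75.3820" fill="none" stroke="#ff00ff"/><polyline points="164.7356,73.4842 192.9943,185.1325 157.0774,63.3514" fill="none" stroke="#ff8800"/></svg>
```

G21
G90
G0 X147.9445 Y55.6539
M4 S687
G01 X105.5408 Y131.0359 F1006
M5
G0 X164.7356 Y122.1648
M4 S429
G01 X192.9943 Y10.5165 F2345
G01 X157.0774 Y132.2976 F2345
M5
G0 X0.0000 Y0.0000

Since the viewBox matches the mm dimensions, user units are millimetres directly. The only transform is the Y-flip y_m = 195.6490 − y_svg.

Shape 1 is a line segment drawn with `<path>`. Its stroke #ff00ff means cut at S687, F1006. After flipping Y the toolpath is (147.9445,55.6539) → (105.5408,131.0359).

Shape 2 is a open polyline drawn with `<polyline>`. Its stroke #ff8800 means score at S429, F2345. After flipping Y the toolpath is (164.7356,122.1648) → (192.9943,10.5165) → (157.0774,132.2976).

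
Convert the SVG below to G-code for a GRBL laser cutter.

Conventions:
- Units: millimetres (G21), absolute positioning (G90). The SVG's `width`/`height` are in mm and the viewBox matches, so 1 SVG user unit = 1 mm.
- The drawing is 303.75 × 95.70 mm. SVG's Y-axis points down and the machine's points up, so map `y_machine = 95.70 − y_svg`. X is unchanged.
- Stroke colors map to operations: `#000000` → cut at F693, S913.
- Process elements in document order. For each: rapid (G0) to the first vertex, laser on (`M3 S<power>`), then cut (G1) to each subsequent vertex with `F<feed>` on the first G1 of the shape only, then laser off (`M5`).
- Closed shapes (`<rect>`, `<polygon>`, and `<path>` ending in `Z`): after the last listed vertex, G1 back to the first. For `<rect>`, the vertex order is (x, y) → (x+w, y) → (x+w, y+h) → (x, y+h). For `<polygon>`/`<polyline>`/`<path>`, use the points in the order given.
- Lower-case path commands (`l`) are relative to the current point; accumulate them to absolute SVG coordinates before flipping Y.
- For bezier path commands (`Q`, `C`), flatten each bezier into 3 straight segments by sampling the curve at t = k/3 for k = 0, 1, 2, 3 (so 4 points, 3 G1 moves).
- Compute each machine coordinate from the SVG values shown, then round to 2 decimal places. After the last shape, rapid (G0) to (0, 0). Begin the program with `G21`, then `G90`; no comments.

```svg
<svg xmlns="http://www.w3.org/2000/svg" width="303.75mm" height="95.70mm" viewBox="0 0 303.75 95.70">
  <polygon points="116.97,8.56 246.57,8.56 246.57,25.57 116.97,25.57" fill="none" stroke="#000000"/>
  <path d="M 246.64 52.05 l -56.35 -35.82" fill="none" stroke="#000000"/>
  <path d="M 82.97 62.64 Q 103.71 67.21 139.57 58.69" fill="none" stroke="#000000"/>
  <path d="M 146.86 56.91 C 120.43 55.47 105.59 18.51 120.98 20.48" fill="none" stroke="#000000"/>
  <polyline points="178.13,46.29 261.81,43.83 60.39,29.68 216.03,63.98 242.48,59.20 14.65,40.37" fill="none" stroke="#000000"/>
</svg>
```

G21
G90
G0 X116.97 Y87.14
M3 S913
G1 X246.57 Y87.14 F693
G1 X246.57 Y70.13
G1 X116.97 Y70.13
G1 X116.97 Y87.14
M5
G0 X246.64 Y43.65
M3 S913
G1 X190.29 Y79.47 F693
M5
G0 X82.97 Y33.06
M3 S913
G1 X98.48 Y31.47 F693
G1 X117.34 Y32.78
G1 X139.57 Y37.01
M5
G0 X146.86 Y38.79
M3 S913
G1 X124.98 Y49.31 F693
G1 X114.98 Y66.97
G1 X120.98 Y75.22
M5
G0 X178.13 Y49.41
M3 S913
G1 X261.81 Y51.87 F693
G1 X60.39 Y66.02
G1 X216.03 Y31.72
G1 X242.48 Y36.50
G1 X14.65 Y55.33
M5
G0 X0.00 Y0.00

Since the viewBox matches the mm dimensions, user units are millimetres directly. The only transform is the Y-flip y_m = 95.70 − y_svg.

Shape 1 is a rectangle drawn with `<polygon>`. Its stroke #000000 means cut at S913, F693. After flipping Y the toolpath is (116.97,87.14) → (246.57,87.14) → (246.57,70.13) → (116.97,70.13) → (116.97,87.14), returning to the start.

Shape 2 is a line segment drawn with `<path>`. Its stroke #000000 means cut at S913, F693. After flipping Y the toolpath is (246.64,43.65) → (190.29,79.47).

Shape 3 is a quadratic bezier drawn with `<path>`. Its stroke #000000 means cut at S913, F693. After flipping Y the toolpath is (82.97,33.06) → (98.48,31.47) → (117.34,32.78) → (139.57,37.01).

Shape 4 is a cubic bezier drawn with `<path>`. Its stroke #000000 means cut at S913, F693. After flipping Y the toolpath is (146.86,38.79) → (124.98,49.31) → (114.98,66.97) → (120.98,75.22).

Shape 5 is a open polyline drawn with `<polyline>`. Its stroke #000000 means cut at S913, F693. After flipping Y the toolpath is (178.13,49.41) → (261.81,51.87) → (60.39,66.02) → (216.03,31.72) → (242.48,36.50) → (14.65,55.33).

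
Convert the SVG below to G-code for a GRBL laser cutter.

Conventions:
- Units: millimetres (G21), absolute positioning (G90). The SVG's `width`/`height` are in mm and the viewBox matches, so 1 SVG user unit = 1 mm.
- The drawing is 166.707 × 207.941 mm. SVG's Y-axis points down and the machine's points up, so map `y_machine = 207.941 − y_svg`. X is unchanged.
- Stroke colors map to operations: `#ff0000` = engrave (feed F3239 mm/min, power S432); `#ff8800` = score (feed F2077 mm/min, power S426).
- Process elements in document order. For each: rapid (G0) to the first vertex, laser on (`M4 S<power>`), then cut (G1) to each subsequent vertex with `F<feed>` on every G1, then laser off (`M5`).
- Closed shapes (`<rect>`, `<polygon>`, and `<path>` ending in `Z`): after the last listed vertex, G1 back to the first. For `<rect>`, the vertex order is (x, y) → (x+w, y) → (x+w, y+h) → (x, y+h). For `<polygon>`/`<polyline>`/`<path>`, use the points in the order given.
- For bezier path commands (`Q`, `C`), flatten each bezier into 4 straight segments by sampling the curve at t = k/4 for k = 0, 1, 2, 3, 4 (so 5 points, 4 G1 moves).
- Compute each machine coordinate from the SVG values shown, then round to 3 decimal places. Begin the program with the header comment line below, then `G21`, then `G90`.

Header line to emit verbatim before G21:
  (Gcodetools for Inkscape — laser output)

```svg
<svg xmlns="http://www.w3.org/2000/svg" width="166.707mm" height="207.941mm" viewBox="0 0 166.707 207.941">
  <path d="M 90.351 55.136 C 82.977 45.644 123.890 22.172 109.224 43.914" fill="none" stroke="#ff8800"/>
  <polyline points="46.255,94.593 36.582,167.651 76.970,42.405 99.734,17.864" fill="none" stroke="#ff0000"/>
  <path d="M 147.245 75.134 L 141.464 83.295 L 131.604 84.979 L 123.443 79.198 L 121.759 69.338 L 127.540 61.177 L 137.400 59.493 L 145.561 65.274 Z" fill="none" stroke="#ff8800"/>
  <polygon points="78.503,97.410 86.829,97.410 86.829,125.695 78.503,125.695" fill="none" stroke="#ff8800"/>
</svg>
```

(Gcodetools for Inkscape — laser output)
G21
G90
G0 X90.351 Y152.805
M4 S426
G1 X92.251 Y161.620 F2077
G1 X102.522 Y170.129 F2077
G1 X111.425 Y172.781 F2077
G1 X109.224 Y164.027 F2077
M5
G0 X46.255 Y113.348
M4 S432
G1 X36.582 Y40.290 F3239
G1 X76.970 Y165.536 F3239
G1 X99.734 Y190.077 F3239
M5
G0 X147.245 Y132.807
M4 S426
G1 X141.464 Y124.646 F2077
G1 X131.604 Y122.962 F2077
G1 X123.443 Y128.743 F2077
G1 X121.759 Y138.603 F2077
G1 X127.540 Y146.764 F2077
G1 X137.400 Y148.448 F2077
G1 X145.561 Y142.667 F2077
G1 X147.245 Y132.807 F2077
M5
G0 X78.503 Y110.531
M4 S426
G1 X86.829 Y110.531 F2077
G1 X86.829 Y82.246 F2077
G1 X78.503 Y82.246 F2077
G1 X78.503 Y110.531 F2077
M5

viewBox `0 0 166.707 207.941` with mm width/height → 1 unit = 1 mm. Flip: y_m = 207.941 − y_svg.

**Shape 1** — `<path>` cubic bezier, stroke `#ff8800` → score (S426, F2077). Control points (SVG): P0=(90.351,55.136), P1=(82.977,45.644), P2=(123.890,22.172), P3=(109.224,43.914); sampled at t=k/4. Machine vertices: (90.351,152.805) → (92.251,161.620) → (102.522,170.129) → (111.425,172.781) → (109.224,164.027). Open path.

**Shape 2** — `<polyline>` open polyline, stroke `#ff0000` → engrave (S432, F3239). Machine vertices: (46.255,113.348) → (36.582,40.290) → (76.970,165.536) → (99.734,190.077). Open path.

**Shape 3** — `<path>` regular polygon, stroke `#ff8800` → score (S426, F2077). Machine vertices: (147.245,132.807) → (141.464,124.646) → (131.604,122.962) → (123.443,128.743) → (121.759,138.603) → (127.540,146.764) → (137.400,148.448) → (145.561,142.667) → (147.245,132.807). Closed: final G1 returns to the first vertex.

**Shape 4** — `<polygon>` rectangle, stroke `#ff8800` → score (S426, F2077). Machine vertices: (78.503,110.531) → (86.829,110.531) → (86.829,82.246) → (78.503,82.246) → (78.503,110.531). Closed: final G1 returns to the first vertex.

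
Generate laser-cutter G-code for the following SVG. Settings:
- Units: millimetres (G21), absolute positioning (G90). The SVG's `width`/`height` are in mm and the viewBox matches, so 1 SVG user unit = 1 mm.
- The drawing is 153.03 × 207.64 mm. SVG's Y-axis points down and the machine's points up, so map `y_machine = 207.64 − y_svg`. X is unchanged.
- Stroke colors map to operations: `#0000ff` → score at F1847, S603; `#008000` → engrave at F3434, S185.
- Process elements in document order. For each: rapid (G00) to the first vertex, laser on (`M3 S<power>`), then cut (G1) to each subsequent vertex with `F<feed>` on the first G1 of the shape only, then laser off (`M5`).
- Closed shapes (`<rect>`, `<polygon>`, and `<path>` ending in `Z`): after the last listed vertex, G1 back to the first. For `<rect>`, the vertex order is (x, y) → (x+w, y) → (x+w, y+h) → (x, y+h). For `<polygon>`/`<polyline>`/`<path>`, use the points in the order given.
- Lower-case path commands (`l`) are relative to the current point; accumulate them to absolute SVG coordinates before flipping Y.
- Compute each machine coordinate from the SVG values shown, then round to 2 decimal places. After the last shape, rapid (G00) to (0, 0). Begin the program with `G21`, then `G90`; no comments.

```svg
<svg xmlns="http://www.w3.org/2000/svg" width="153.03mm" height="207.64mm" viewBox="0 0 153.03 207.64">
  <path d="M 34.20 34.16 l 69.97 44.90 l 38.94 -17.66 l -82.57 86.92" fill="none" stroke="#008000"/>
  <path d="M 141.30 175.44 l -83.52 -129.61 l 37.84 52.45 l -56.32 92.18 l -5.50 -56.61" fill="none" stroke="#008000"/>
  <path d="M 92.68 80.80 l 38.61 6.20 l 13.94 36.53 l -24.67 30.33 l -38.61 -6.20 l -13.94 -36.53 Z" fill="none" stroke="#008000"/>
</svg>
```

G21
G90
G00 X34.20 Y173.48
M3 S185
G1 X104.17 Y128.58 F3434
G1 X143.11 Y146.24
G1 X60.54 Y59.32
M5
G00 X141.30 Y32.20
M3 S185
G1 X57.78 Y161.81 F3434
G1 X95.62 Y109.36
G1 X39.30 Y17.18
G1 X33.80 Y73.79
M5
G00 X92.68 Y126.84
M3 S185
G1 X131.29 Y120.64 F3434
G1 X145.23 Y84.11
G1 X120.56 Y53.78
G1 X81.95 Y59.98
G1 X68.01 Y96.51
G1 X92.68 Y126.84
M5
G00 X0.00 Y0.00

viewBox `0 0 153.03 207.64` with mm width/height → 1 unit = 1 mm. Flip: y_m = 207.64 − y_svg.

**Shape 1** — `<path>` open polyline, stroke `#008000` → engrave (S185, F3434). Machine vertices: (34.20,173.48) → (104.17,128.58) → (143.11,146.24) → (60.54,59.32). Open path.

**Shape 2** — `<path>` open polyline, stroke `#008000` → engrave (S185, F3434). Machine vertices: (141.30,32.20) → (57.78,161.81) → (95.62,109.36) → (39.30,17.18) → (33.80,73.79). Open path.

**Shape 3** — `<path>` regular polygon, stroke `#008000` → engrave (S185, F3434). Machine vertices: (92.68,126.84) → (131.29,120.64) → (145.23,84.11) → (120.56,53.78) → (81.95,59.98) → (68.01,96.51) → (92.68,126.84). Closed: final G1 returns to the first vertex.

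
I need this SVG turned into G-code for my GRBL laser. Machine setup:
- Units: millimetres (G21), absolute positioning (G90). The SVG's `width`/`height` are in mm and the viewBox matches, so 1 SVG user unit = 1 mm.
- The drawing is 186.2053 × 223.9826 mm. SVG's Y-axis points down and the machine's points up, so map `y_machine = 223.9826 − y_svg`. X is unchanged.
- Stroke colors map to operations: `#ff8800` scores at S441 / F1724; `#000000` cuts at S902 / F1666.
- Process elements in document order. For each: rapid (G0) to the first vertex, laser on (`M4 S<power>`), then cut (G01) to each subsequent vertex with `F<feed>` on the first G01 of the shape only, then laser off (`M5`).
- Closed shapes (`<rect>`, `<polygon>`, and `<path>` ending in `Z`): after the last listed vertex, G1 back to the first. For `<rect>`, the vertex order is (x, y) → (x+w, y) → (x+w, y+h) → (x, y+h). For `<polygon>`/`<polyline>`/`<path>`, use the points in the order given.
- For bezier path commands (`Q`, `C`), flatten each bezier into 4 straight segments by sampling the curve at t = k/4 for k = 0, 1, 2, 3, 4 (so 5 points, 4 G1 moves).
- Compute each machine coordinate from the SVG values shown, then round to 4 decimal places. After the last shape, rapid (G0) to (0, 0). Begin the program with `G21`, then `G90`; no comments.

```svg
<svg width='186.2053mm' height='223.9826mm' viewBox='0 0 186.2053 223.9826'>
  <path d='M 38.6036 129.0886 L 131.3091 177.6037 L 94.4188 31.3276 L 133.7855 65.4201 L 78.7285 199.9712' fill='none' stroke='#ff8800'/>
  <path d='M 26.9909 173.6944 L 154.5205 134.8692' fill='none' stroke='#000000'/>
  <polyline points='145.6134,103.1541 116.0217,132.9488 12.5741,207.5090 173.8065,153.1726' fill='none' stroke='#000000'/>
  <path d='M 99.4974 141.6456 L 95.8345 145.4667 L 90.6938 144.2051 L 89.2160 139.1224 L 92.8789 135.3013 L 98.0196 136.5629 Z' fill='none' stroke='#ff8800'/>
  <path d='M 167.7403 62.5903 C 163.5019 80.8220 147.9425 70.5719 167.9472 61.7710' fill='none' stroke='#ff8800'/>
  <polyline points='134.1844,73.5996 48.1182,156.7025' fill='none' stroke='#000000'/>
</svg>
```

G21
G90
G0 X38.6036 Y94.8940
M4 S441
G01 X131.3091 Y46.3789 F1724
G01 X94.4188 Y192.6550
G01 X133.7855 Y158.5625
G01 X78.7285 Y24.0114
M5
G0 X26.9909 Y50.2882
M4 S902
G01 X154.5205 Y89.1134 F1666
M5
G0 X145.6134 Y120.8285
M4 S902
G01 X116.0217 Y91.0338 F1666
G01 X12.5741 Y16.4736
G01 X173.8065 Y70.8100
M5
G0 X99.4974 Y82.3370
M4 S441
G01 X95.8345 Y78.5159 F1724
G01 X90.6938 Y79.7775
G01 X89.2160 Y84.8602
G01 X92.8789 Y88.6813
G01 X98.0196 Y87.4197
G01 X99.4974 Y82.3370
M5
G0 X167.7403 Y161.3923
M4 S441
G01 X163.1714 Y152.5912 F1724
G01 X158.7526 Y151.6647
G01 X158.8794 Y155.8069
G01 X167.9472 Y162.2116
M5
G0 X134.1844 Y150.3830
M4 S902
G01 X48.1182 Y67.2801 F1666
M5
G0 X0.0000 Y0.0000

Since the viewBox matches the mm dimensions, user units are millimetres directly. The only transform is the Y-flip y_m = 223.9826 − y_svg.

Shape 1 is a open polyline drawn with `<path>`. Its stroke #ff8800 means score at S441, F1724. After flipping Y the toolpath is (38.6036,94.8940) → (131.3091,46.3789) → (94.4188,192.6550) → (133.7855,158.5625) → (78.7285,24.0114).

Shape 2 is a line segment drawn with `<path>`. Its stroke #000000 means cut at S902, F1666. After flipping Y the toolpath is (26.9909,50.2882) → (154.5205,89.1134).

Shape 3 is a open polyline drawn with `<polyline>`. Its stroke #000000 means cut at S902, F1666. After flipping Y the toolpath is (145.6134,120.8285) → (116.0217,91.0338) → (12.5741,16.4736) → (173.8065,70.8100).

Shape 4 is a regular polygon drawn with `<path>`. Its stroke #ff8800 means score at S441, F1724. After flipping Y the toolpath is (99.4974,82.3370) → (95.8345,78.5159) → (90.6938,79.7775) → (89.2160,84.8602) → (92.8789,88.6813) → (98.0196,87.4197) → (99.4974,82.3370), returning to the start.

Shape 5 is a cubic bezier drawn with `<path>`. Its stroke #ff8800 means score at S441, F1724. After flipping Y the toolpath is (167.7403,161.3923) → (163.1714,152.5912) → (158.7526,151.6647) → (158.8794,155.8069) → (167.9472,162.2116).

Shape 6 is a line segment drawn with `<polyline>`. Its stroke #000000 means cut at S902, F1666. After flipping Y the toolpath is (134.1844,150.3830) → (48.1182,67.2801).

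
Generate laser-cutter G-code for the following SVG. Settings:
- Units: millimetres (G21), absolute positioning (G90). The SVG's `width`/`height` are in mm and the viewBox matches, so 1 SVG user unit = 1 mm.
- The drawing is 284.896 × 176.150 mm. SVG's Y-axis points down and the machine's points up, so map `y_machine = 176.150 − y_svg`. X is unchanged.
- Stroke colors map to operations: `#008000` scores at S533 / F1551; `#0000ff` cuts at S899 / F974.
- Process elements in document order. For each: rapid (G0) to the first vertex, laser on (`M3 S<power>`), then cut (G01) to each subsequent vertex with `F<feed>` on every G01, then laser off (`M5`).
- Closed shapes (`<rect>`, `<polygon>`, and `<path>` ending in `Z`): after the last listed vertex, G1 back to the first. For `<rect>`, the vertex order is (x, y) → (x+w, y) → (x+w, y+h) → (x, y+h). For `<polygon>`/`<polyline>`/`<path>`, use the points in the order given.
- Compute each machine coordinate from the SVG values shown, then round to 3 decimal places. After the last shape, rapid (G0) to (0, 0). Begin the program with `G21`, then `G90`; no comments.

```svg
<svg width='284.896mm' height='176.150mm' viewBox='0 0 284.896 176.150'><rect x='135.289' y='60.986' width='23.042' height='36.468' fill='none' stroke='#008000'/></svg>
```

G21
G90
G0 X135.289 Y115.164
M3 S533
G01 X158.331 Y115.164 F1551
G01 X158.331 Y78.696 F1551
G01 X135.289 Y78.696 F1551
G01 X135.289 Y115.164 F1551
M5
G0 X0.000 Y0.000

Since the viewBox matches the mm dimensions, user units are millimetres directly. The only transform is the Y-flip y_m = 176.150 − y_svg.

Shape 1 is a rectangle drawn with `<rect>`. Its stroke #008000 means score at S533, F1551. After flipping Y the toolpath is (135.289,115.164) → (158.331,115.164) → (158.331,78.696) → (135.289,78.696) → (135.289,115.164), returning to the start.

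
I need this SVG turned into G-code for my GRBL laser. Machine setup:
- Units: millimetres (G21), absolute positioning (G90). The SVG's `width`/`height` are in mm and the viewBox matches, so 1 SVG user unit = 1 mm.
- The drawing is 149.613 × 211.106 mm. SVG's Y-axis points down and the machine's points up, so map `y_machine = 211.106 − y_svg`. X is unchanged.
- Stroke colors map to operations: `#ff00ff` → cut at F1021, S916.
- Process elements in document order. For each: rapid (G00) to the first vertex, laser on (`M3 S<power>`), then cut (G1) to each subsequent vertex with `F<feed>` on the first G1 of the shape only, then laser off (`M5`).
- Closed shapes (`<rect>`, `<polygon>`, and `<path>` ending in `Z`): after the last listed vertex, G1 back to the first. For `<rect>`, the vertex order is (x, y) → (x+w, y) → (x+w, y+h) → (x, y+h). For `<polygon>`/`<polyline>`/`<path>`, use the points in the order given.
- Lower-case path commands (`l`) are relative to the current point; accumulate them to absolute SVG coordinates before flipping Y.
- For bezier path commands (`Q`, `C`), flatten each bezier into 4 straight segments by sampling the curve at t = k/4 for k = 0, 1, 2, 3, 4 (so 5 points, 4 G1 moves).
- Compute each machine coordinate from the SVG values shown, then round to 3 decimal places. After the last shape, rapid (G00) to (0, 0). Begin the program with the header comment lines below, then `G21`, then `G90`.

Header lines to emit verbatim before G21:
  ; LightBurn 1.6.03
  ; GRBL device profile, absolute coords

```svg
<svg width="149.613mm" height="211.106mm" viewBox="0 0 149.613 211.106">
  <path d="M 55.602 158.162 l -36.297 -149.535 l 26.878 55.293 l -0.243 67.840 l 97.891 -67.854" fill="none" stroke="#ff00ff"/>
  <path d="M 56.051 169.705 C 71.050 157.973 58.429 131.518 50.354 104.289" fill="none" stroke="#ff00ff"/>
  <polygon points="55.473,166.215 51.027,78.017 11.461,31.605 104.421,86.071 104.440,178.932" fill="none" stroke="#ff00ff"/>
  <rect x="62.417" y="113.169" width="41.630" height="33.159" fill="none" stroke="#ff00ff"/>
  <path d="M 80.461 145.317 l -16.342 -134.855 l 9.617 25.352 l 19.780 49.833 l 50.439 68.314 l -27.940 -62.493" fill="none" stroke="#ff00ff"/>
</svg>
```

1 u = 1 mm; y_m = 211.106 − y.

[1] `<path>` open polyline, #ff00ff→cut S916 F1021: (55.602,52.944) → (19.305,202.479) → (46.183,147.186) → (45.940,79.346) → (143.831,147.200)

[2] `<path>` cubic bezier, #ff00ff→cut S916 F1021: (56.051,41.401) → (62.624,52.743) → (61.855,68.298) → (56.760,86.758) → (50.354,106.817)

[3] `<polygon>` closed polygon, #ff00ff→cut S916 F1021: (55.473,44.891) → (51.027,133.089) → (11.461,179.501) → (104.421,125.035) → (104.440,32.174) → (55.473,44.891) (closed)

[4] `<rect>` rectangle, #ff00ff→cut S916 F1021: (62.417,97.937) → (104.047,97.937) → (104.047,64.778) → (62.417,64.778) → (62.417,97.937) (closed)

[5] `<path>` open polyline, #ff00ff→cut S916 F1021: (80.461,65.789) → (64.119,200.644) → (73.736,175.292) → (93.516,125.459) → (143.955,57.145) → (116.015,119.638)

; LightBurn 1.6.03
; GRBL device profile, absolute coords
G21
G90
G00 X55.602 Y52.944
M3 S916
G1 X19.305 Y202.479 F1021
G1 X46.183 Y147.186
G1 X45.940 Y79.346
G1 X143.831 Y147.200
M5
G00 X56.051 Y41.401
M3 S916
G1 X62.624 Y52.743 F1021
G1 X61.855 Y68.298
G1 X56.760 Y86.758
G1 X50.354 Y106.817
M5
G00 X55.473 Y44.891
M3 S916
G1 X51.027 Y133.089 F1021
G1 X11.461 Y179.501
G1 X104.421 Y125.035
G1 X104.440 Y32.174
G1 X55.473 Y44.891
M5
G00 X62.417 Y97.937
M3 S916
G1 X104.047 Y97.937 F1021
G1 X104.047 Y64.778
G1 X62.417 Y64.778
G1 X62.417 Y97.937
M5
G00 X80.461 Y65.789
M3 S916
G1 X64.119 Y200.644 F1021
G1 X73.736 Y175.292
G1 X93.516 Y125.459
G1 X143.955 Y57.145
G1 X116.015 Y119.638
M5
G00 X0.000 Y0.000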